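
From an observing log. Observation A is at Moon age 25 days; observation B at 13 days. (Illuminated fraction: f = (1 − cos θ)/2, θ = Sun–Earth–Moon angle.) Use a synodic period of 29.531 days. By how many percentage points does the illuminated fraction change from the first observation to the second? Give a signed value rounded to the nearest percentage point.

+75 percentage points

First observation: θ = 360°·25/29.531 = 304.8°, so f = 0.215.
Second observation: θ = 158.5°, f = 0.965.
Δf = 0.965 − 0.215 = +0.750, i.e. +75 pp.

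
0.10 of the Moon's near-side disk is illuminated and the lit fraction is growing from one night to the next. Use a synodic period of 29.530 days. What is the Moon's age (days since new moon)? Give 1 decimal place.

From f = (1 − cos θ)/2: cos θ = 1 − 2×0.10 = 0.800; arccos → 36.9°.
Waxing ⇒ before full, so θ = 36.9°.
Age = 29.530 × 36.9°/360° ≈ 3.02 days.

3.0 days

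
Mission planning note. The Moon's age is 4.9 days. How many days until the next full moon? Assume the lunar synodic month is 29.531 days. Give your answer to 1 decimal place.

9.9 days

Full moon is 0.5 of the way through the cycle: age 0.5 × 29.531 = 14.765 d.
That is 14.765 − 4.9 = 9.865 days ahead.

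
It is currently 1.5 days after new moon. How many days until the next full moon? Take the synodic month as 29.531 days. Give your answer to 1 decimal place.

Full moon is 0.5 of the way through the cycle: age 0.5 × 29.531 = 14.765 d.
So 13.265 days remain (14.765 − 1.5).

13.3 days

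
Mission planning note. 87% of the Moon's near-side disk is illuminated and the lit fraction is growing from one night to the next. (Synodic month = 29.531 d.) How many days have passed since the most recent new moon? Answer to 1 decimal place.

11.3 days

cos θ = 1 − 2f = -0.740, giving a principal value of 137.7°.
Waxing ⇒ before full, so θ = 137.7°.
That fraction of the synodic month is 137.7/360 × 29.531 d ≈ 11.30 d.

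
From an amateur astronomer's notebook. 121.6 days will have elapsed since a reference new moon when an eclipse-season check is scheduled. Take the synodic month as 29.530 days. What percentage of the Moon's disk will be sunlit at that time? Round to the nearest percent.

Reduce mod P: 121.6 − 4×29.530 = 3.48 d into the current lunation.
Phase angle: θ = 360°·(3.48 d)/(29.530 d) = 42.4°.
With cos θ = 0.738, the lit fraction is (1 − 0.738)/2 ≈ 0.131, so 13%.

13%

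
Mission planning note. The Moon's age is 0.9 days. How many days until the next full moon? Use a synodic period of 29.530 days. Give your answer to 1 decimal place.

13.9 days

Full moon is 0.5 of the way through the cycle: age 0.5 × 29.530 = 14.765 d.
That is 14.765 − 0.9 = 13.865 days ahead.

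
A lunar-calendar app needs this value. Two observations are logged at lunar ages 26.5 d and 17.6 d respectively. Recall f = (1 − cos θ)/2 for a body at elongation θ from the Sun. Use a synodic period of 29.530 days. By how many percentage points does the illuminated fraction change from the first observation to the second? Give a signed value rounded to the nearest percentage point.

+81 percentage points

First observation: θ = 360°·26.5/29.530 = 323.1°, so f = 0.100.
Second observation: θ = 214.6°, f = 0.912.
Δf = 0.912 − 0.100 = +0.811, i.e. +81 pp.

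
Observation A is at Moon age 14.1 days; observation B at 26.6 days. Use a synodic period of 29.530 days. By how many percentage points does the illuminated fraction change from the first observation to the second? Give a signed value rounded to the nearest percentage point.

-90 percentage points

θ₁ = 360° × 14.1/29.530 = 171.9°, f₁ = (1 − cos θ₁)/2 = 0.995.
θ₂ = 360° × 26.6/29.530 = 324.3°, f₂ = (1 − cos θ₂)/2 = 0.094.
Change = f₂ − f₁ = -0.901 → -90 percentage points.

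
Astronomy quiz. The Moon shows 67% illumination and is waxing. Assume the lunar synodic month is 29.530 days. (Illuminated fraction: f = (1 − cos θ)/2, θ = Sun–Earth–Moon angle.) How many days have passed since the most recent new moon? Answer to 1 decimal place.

9.0 days

Invert f = (1 − cos θ)/2 to get cos θ = 1 − 2(0.67) = -0.340, hence θ₀ = arccos -0.340 = 109.9°.
Waxing ⇒ before full, so θ = 109.9°.
Age = 29.530 × 109.9°/360° ≈ 9.01 days.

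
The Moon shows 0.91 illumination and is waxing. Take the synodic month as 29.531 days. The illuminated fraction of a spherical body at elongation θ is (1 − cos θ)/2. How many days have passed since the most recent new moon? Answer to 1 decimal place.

11.9 days

From f = (1 − cos θ)/2: cos θ = 1 − 2×0.91 = -0.820; arccos → 145.1°.
Waxing ⇒ before full, so θ = 145.1°.
At 360°/29.531 d per day, 145.1° corresponds to 11.90 days.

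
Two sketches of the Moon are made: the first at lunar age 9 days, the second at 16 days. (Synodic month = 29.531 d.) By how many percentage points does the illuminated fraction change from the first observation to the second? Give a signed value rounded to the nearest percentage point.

+31 pp

θ₁ = 360° × 9/29.531 = 109.7°, f₁ = (1 − cos θ₁)/2 = 0.669.
θ₂ = 360° × 16/29.531 = 195.0°, f₂ = (1 − cos θ₂)/2 = 0.983.
Change = f₂ − f₁ = +0.314 → +31 percentage points.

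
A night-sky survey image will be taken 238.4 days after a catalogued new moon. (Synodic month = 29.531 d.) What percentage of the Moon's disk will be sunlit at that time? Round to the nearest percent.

5%

238.4 d spans 8 complete synodic months (8 × 29.531 = 236.25 d) plus 2.15 d.
Elongation θ = 360° × 2.15/29.531 ≈ 26.2°.
With cos θ = 0.897, the lit fraction is (1 − 0.897)/2 ≈ 0.052, so 5%.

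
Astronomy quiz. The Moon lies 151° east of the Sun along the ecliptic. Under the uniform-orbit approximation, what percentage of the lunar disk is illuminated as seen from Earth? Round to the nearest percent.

cos 151° = (-0.875), so f = (1 − (-0.875))/2 = 0.937, i.e. 94%.

94%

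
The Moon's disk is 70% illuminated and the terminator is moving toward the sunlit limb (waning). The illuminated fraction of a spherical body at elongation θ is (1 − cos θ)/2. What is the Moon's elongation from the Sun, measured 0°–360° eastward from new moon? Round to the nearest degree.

246°

From f = (1 − cos θ)/2: cos θ = 1 − 2×0.70 = -0.400; arccos → 113.6°.
A waning Moon lies in 180°–360°, so θ = 360° − 113.6° = 246.4°.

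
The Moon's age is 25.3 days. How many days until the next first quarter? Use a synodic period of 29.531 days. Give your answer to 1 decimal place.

First quarter occurs at elongation 90°, i.e. at age 29.531 × 90/360 = 7.383 d.
Already past this cycle's first quarter; the next is at 7.383 + 29.531 = 36.914 d, so 36.914 − 25.3 = 11.614 days.

11.6 days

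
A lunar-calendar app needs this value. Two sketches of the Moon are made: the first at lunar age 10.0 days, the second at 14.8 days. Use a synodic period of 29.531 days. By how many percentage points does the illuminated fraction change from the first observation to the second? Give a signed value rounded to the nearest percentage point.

θ₁ = 360° × 10.0/29.531 = 121.9°, f₁ = (1 − cos θ₁)/2 = 0.764.
θ₂ = 360° × 14.8/29.531 = 180.4°, f₂ = (1 − cos θ₂)/2 = 1.000.
Change = f₂ − f₁ = +0.236 → +24 percentage points.

+24 percentage points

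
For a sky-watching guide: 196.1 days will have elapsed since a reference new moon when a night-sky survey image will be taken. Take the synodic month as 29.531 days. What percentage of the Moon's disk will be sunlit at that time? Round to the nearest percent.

Reduce mod P: 196.1 − 6×29.531 = 18.91 d into the current lunation.
Elongation θ = 360° × 18.91/29.531 ≈ 230.6°.
With cos θ = (-0.635), the lit fraction is (1 − (-0.635))/2 ≈ 0.818, so 82%.

82%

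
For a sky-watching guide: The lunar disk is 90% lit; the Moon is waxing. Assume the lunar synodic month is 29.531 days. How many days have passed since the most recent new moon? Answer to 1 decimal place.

Invert f = (1 − cos θ)/2 to get cos θ = 1 − 2(0.90) = -0.800, hence θ₀ = arccos -0.800 = 143.1°.
The Moon is waxing (0°–180°), so θ = 143.1° directly.
That fraction of the synodic month is 143.1/360 × 29.531 d ≈ 11.74 d.

11.7 days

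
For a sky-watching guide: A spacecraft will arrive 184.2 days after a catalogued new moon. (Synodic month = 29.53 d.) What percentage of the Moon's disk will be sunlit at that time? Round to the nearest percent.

184.2 d spans 6 complete synodic months (6 × 29.53 = 177.18 d) plus 7.02 d.
Phase angle: θ = 360°·(7.02 d)/(29.53 d) = 85.6°.
Illuminated fraction = (1 − cos 85.6°)/2 = (1 − 0.077)/2 ≈ 0.461, so 46%.

46%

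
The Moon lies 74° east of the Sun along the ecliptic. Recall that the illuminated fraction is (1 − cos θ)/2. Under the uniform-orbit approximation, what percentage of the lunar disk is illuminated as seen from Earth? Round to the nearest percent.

36%

Half-versine of 74°: (1 − 0.276)/2 = 0.362, i.e. 36%.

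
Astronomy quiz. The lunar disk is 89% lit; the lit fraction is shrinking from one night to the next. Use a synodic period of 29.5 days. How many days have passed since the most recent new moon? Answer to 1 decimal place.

From f = (1 − cos θ)/2: cos θ = 1 − 2×0.89 = -0.780; arccos → 141.3°.
Since the Moon is past full (waning), take the reflex angle: θ = 360° − 141.3° = 218.7°.
Age = 29.5 × 218.7°/360° ≈ 17.92 days.

17.9 days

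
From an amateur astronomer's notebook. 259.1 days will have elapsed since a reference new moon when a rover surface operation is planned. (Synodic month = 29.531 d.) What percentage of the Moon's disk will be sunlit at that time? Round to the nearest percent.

259.1 d spans 8 complete synodic months (8 × 29.531 = 236.25 d) plus 22.85 d.
The Moon has covered 22.85/29.531 of its cycle, so θ ≈ 360° × 22.85/29.531 = 278.6°.
cos 278.6° = 0.149, so f = (1 − 0.149)/2 = 0.425, so 43%.

43%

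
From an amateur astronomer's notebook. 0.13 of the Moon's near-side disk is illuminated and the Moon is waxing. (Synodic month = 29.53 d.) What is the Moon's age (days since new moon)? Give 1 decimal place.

From f = (1 − cos θ)/2: cos θ = 1 − 2×0.13 = 0.740; arccos → 42.3°.
The Moon is waxing (0°–180°), so θ = 42.3° directly.
At 360°/29.53 d per day, 42.3° corresponds to 3.47 days.

3.5 days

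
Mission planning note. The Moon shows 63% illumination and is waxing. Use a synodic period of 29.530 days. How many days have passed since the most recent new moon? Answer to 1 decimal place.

8.6 days

cos θ = 1 − 2f = -0.260, giving a principal value of 105.1°.
The Moon is waxing (0°–180°), so θ = 105.1° directly.
At 360°/29.530 d per day, 105.1° corresponds to 8.62 days.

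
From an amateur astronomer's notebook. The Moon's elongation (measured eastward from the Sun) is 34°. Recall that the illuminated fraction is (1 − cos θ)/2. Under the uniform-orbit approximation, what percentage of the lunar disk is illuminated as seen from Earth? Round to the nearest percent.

cos 34° = 0.829, so f = (1 − 0.829)/2 = 0.085, i.e. 9%.

9%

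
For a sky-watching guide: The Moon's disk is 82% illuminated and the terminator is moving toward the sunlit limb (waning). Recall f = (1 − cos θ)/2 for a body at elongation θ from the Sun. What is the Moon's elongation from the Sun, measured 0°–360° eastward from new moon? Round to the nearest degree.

cos θ = 1 − 2f = -0.640, giving a principal value of 129.8°.
A waning Moon lies in 180°–360°, so θ = 360° − 129.8° = 230.2°.

230°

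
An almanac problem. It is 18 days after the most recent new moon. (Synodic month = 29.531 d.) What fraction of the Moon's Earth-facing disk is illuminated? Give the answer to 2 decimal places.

Elongation θ = 360° × 18/29.531 ≈ 219.4°.
Illuminated fraction = (1 − cos 219.4°)/2 = (1 − (-0.772))/2 ≈ 0.886.

0.89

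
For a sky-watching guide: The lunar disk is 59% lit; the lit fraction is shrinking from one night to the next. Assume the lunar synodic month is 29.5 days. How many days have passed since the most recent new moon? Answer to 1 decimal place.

Invert f = (1 − cos θ)/2 to get cos θ = 1 − 2(0.59) = -0.180, hence θ₀ = arccos -0.180 = 100.4°.
A waning Moon lies in 180°–360°, so θ = 360° − 100.4° = 259.6°.
That fraction of the synodic month is 259.6/360 × 29.5 d ≈ 21.28 d.

21.3 days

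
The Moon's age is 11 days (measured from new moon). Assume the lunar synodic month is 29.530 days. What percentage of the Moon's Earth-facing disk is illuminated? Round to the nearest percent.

85%

The Moon has covered 11/29.530 of its cycle, so θ ≈ 360° × 11/29.530 = 134.1°.
Illuminated fraction = (1 − cos 134.1°)/2 = (1 − (-0.696))/2 ≈ 0.848, so 85%.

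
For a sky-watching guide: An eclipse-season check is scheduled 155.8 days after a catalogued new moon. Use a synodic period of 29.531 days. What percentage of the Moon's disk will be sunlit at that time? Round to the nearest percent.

58%

Reduce mod P: 155.8 − 5×29.531 = 8.15 d into the current lunation.
Phase angle: θ = 360°·(8.15 d)/(29.531 d) = 99.3°.
cos 99.3° = (-0.161), so f = (1 − (-0.161))/2 = 0.581, so 58%.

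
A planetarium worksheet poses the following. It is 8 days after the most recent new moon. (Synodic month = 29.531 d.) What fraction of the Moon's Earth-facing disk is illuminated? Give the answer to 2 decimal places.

0.57

Elongation θ = 360° × 8/29.531 ≈ 97.5°.
cos 97.5° = (-0.131), so f = (1 − (-0.131))/2 = 0.565.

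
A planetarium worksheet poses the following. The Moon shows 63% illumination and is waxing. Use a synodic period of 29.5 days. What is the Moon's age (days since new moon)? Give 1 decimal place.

8.6 days

From f = (1 − cos θ)/2: cos θ = 1 − 2×0.63 = -0.260; arccos → 105.1°.
The Moon is waxing (0°–180°), so θ = 105.1° directly.
Age = 29.5 × 105.1°/360° ≈ 8.61 days.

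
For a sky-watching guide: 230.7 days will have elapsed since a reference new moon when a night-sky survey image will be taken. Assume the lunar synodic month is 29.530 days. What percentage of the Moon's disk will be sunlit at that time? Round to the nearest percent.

Reduce mod P: 230.7 − 7×29.530 = 23.99 d into the current lunation.
Phase angle: θ = 360°·(23.99 d)/(29.530 d) = 292.5°.
cos 292.5° = 0.382, so f = (1 − 0.382)/2 = 0.309, so 31%.

31%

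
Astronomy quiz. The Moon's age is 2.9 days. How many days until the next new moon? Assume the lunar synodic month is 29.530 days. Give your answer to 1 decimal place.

The next new moon completes the synodic month: 29.530 − 2.9 = 26.630 days.

26.6 days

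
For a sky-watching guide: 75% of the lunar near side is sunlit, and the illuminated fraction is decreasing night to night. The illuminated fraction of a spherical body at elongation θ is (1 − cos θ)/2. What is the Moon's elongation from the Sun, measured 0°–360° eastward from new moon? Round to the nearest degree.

240°

Invert f = (1 − cos θ)/2 to get cos θ = 1 − 2(0.75) = -0.500, hence θ₀ = arccos -0.500 = 120.0°.
A waning Moon lies in 180°–360°, so θ = 360° − 120.0° = 240.0°.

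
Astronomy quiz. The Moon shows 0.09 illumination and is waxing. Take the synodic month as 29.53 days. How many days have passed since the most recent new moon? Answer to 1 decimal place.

Invert f = (1 − cos θ)/2 to get cos θ = 1 − 2(0.09) = 0.820, hence θ₀ = arccos 0.820 = 34.9°.
The Moon is waxing (0°–180°), so θ = 34.9° directly.
That fraction of the synodic month is 34.9/360 × 29.53 d ≈ 2.86 d.

2.9 days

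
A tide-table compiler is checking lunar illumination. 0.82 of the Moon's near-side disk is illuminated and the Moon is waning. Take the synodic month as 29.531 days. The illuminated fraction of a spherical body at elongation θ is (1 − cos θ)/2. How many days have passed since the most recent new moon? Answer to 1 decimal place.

18.9 days

From f = (1 − cos θ)/2: cos θ = 1 − 2×0.82 = -0.640; arccos → 129.8°.
Since the Moon is past full (waning), take the reflex angle: θ = 360° − 129.8° = 230.2°.
At 360°/29.531 d per day, 230.2° corresponds to 18.88 days.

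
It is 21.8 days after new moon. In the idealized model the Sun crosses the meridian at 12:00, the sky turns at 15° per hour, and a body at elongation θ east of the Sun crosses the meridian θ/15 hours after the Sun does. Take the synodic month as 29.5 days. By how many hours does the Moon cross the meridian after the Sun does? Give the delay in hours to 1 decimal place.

17.7 h

Elongation θ = 360° × 21.8/29.5 ≈ 266.0°.
The Moon trails the Sun by θ/15 = 266.0/15 ≈ 17.74 hours.
So the Moon crosses the meridian 17.74 h after the Sun.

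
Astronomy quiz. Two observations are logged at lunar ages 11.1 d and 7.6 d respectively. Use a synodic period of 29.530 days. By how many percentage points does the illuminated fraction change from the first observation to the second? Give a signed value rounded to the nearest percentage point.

First observation: θ = 360°·11.1/29.530 = 135.3°, so f = 0.856.
Second observation: θ = 92.7°, f = 0.523.
Δf = 0.523 − 0.856 = -0.332, i.e. -33 pp.

-33 percentage points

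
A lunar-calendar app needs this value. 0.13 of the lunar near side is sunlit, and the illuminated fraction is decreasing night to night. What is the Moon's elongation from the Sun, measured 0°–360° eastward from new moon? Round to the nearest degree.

Invert f = (1 − cos θ)/2 to get cos θ = 1 − 2(0.13) = 0.740, hence θ₀ = arccos 0.740 = 42.3°.
Since the Moon is past full (waning), take the reflex angle: θ = 360° − 42.3° = 317.7°.

318°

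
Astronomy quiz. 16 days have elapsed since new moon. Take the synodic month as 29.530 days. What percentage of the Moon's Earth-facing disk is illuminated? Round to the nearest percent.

Phase angle: θ = 360°·(16 d)/(29.530 d) = 195.1°.
Illuminated fraction = (1 − cos 195.1°)/2 = (1 − (-0.966))/2 ≈ 0.983, so 98%.

98%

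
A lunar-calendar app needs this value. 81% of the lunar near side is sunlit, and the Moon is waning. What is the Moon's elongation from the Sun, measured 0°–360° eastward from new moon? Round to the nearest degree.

232°

From f = (1 − cos θ)/2: cos θ = 1 − 2×0.81 = -0.620; arccos → 128.3°.
Waning ⇒ past full, so θ = 360° − 128.3° = 231.7°.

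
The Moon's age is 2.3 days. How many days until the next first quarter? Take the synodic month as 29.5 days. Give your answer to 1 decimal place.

5.1 days

First quarter occurs at elongation 90°, i.e. at age 29.5 × 90/360 = 7.375 d.
So 5.075 days remain (7.375 − 2.3).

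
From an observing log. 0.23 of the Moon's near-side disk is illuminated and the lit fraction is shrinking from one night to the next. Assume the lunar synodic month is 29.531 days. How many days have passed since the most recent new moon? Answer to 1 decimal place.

24.8 days

From f = (1 − cos θ)/2: cos θ = 1 − 2×0.23 = 0.540; arccos → 57.3°.
Waning ⇒ past full, so θ = 360° − 57.3° = 302.7°.
At 360°/29.531 d per day, 302.7° corresponds to 24.83 days.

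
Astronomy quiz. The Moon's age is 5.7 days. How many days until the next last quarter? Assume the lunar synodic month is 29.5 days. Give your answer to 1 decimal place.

Last quarter occurs at elongation 270°, i.e. at age 29.5 × 270/360 = 22.125 d.
That is 22.125 − 5.7 = 16.425 days ahead.

16.4 days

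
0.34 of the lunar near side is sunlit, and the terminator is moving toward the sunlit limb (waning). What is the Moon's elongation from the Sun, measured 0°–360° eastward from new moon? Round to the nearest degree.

Invert f = (1 − cos θ)/2 to get cos θ = 1 − 2(0.34) = 0.320, hence θ₀ = arccos 0.320 = 71.3°.
Since the Moon is past full (waning), take the reflex angle: θ = 360° − 71.3° = 288.7°.

289°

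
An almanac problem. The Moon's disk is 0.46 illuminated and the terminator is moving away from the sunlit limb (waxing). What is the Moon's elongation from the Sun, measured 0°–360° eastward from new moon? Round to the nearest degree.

Invert f = (1 − cos θ)/2 to get cos θ = 1 − 2(0.46) = 0.080, hence θ₀ = arccos 0.080 = 85.4°.
Before full moon the principal value applies: θ = 85.4°.

85°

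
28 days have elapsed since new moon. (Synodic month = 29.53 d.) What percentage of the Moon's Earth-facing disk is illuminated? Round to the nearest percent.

Phase angle: θ = 360°·(28 d)/(29.53 d) = 341.3°.
cos 341.3° = 0.947, so f = (1 − 0.947)/2 = 0.026, so 3%.

3%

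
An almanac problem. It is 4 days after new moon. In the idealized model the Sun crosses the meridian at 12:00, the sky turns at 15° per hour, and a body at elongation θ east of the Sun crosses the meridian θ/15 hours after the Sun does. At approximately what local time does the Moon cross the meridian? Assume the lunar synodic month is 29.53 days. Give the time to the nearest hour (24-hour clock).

The Moon has covered 4/29.53 of its cycle, so θ ≈ 360° × 4/29.53 = 48.8°.
At 15° of sky rotation per hour, 48.8° corresponds to a 3.25 h lag.
12:00 + 3.25 h ≈ 15:15 → 15:00 to the nearest hour.

15:00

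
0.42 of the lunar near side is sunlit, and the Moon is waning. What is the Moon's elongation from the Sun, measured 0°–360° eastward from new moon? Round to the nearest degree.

From f = (1 − cos θ)/2: cos θ = 1 − 2×0.42 = 0.160; arccos → 80.8°.
Since the Moon is past full (waning), take the reflex angle: θ = 360° − 80.8° = 279.2°.

279°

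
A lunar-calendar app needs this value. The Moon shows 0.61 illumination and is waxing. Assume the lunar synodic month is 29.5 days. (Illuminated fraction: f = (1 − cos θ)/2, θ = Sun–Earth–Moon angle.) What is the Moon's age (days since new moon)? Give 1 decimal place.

Invert f = (1 − cos θ)/2 to get cos θ = 1 − 2(0.61) = -0.220, hence θ₀ = arccos -0.220 = 102.7°.
Before full moon the principal value applies: θ = 102.7°.
That fraction of the synodic month is 102.7/360 × 29.5 d ≈ 8.42 d.

8.4 days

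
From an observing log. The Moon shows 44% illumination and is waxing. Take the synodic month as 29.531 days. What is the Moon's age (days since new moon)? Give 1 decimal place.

6.8 days

From f = (1 − cos θ)/2: cos θ = 1 − 2×0.44 = 0.120; arccos → 83.1°.
Before full moon the principal value applies: θ = 83.1°.
Age = 29.531 × 83.1°/360° ≈ 6.82 days.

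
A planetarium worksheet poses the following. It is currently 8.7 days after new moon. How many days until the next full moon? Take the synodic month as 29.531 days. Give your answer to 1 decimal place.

6.1 days

Full moon occurs at elongation 180°, i.e. at age 29.531 × 180/360 = 14.765 d.
That is 14.765 − 8.7 = 6.066 days ahead.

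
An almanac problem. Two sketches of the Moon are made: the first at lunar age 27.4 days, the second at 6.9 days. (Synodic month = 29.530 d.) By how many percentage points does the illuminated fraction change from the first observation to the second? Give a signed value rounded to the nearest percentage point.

+40 percentage points

First observation: θ = 360°·27.4/29.530 = 334.0°, so f = 0.050.
Second observation: θ = 84.1°, f = 0.449.
Δf = 0.449 − 0.050 = +0.398, i.e. +40 pp.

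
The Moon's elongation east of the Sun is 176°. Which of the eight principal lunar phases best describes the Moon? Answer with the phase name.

full moon

The full moon sector spans roughly 158°–202°; 176° falls inside it.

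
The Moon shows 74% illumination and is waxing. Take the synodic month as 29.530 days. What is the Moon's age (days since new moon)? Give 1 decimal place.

9.7 days

Invert f = (1 − cos θ)/2 to get cos θ = 1 − 2(0.74) = -0.480, hence θ₀ = arccos -0.480 = 118.7°.
Waxing ⇒ before full, so θ = 118.7°.
Age = 29.530 × 118.7°/360° ≈ 9.74 days.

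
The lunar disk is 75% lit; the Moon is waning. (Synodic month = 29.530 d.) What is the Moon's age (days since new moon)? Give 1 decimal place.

19.7 days

cos θ = 1 − 2f = -0.500, giving a principal value of 120.0°.
A waning Moon lies in 180°–360°, so θ = 360° − 120.0° = 240.0°.
That fraction of the synodic month is 240.0/360 × 29.530 d ≈ 19.69 d.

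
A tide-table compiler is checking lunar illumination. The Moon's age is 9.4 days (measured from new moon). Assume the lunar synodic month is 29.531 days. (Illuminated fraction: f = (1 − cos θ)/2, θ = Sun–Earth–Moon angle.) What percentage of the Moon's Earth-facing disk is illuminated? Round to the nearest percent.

Elongation θ = 360° × 9.4/29.531 ≈ 114.6°.
cos 114.6° = (-0.416), so f = (1 − (-0.416))/2 = 0.708, so 71%.

71%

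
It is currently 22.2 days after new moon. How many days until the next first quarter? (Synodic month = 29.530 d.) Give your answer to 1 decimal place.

First quarter is 0.25 of the way through the cycle: age 0.25 × 29.530 = 7.383 d.
This lunation's first quarter (7.383 d) has passed, so add one period: 36.913 − 22.2 = 14.713 days.

14.7 days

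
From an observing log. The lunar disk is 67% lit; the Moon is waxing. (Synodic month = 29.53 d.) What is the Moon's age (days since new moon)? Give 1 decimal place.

Invert f = (1 − cos θ)/2 to get cos θ = 1 − 2(0.67) = -0.340, hence θ₀ = arccos -0.340 = 109.9°.
Waxing ⇒ before full, so θ = 109.9°.
That fraction of the synodic month is 109.9/360 × 29.53 d ≈ 9.01 d.

9.0 days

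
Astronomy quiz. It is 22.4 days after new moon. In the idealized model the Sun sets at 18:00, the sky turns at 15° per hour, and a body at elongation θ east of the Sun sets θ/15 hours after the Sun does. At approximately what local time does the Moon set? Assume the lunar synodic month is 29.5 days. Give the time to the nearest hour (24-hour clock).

12:00

The Moon has covered 22.4/29.5 of its cycle, so θ ≈ 360° × 22.4/29.5 = 273.4°.
The Moon trails the Sun by θ/15 = 273.4/15 ≈ 18.22 hours.
18:00 + 18.22 h ≈ 12:13 → 12:00 to the nearest hour.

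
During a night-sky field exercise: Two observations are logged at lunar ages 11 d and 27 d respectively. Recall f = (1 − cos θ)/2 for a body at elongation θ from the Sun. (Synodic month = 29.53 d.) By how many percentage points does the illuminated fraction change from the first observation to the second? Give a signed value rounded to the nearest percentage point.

-78 pp

θ₁ = 360° × 11/29.53 = 134.1°, f₁ = (1 − cos θ₁)/2 = 0.848.
θ₂ = 360° × 27/29.53 = 329.2°, f₂ = (1 − cos θ₂)/2 = 0.071.
Change = f₂ − f₁ = -0.777 → -78 percentage points.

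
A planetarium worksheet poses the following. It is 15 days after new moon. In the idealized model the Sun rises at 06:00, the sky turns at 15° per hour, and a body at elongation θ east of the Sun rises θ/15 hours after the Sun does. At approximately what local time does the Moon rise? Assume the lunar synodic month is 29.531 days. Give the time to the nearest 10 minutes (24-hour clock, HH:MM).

Phase angle: θ = 360°·(15 d)/(29.531 d) = 182.9°.
The Moon trails the Sun by θ/15 = 182.9/15 ≈ 12.19 hours.
06:00 + 12.191 h ≈ 18:11 → 18:10 to the nearest ten minutes.

18:10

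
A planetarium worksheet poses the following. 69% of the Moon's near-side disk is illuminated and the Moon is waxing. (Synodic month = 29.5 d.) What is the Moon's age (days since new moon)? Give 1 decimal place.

9.2 days

cos θ = 1 − 2f = -0.380, giving a principal value of 112.3°.
The Moon is waxing (0°–180°), so θ = 112.3° directly.
Age = 29.5 × 112.3°/360° ≈ 9.21 days.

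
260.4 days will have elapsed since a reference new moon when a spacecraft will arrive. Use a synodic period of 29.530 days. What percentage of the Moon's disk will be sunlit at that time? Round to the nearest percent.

Reduce mod P: 260.4 − 8×29.530 = 24.16 d into the current lunation.
The Moon has covered 24.16/29.530 of its cycle, so θ ≈ 360° × 24.16/29.530 = 294.5°.
Illuminated fraction = (1 − cos 294.5°)/2 = (1 − 0.415)/2 ≈ 0.292, so 29%.

29%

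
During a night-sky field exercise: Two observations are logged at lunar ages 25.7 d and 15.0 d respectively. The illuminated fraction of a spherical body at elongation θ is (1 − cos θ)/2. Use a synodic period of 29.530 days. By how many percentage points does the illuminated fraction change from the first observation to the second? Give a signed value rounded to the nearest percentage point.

First observation: θ = 360°·25.7/29.530 = 313.3°, so f = 0.157.
Second observation: θ = 182.9°, f = 0.999.
Δf = 0.999 − 0.157 = +0.842, i.e. +84 pp.

+84 percentage points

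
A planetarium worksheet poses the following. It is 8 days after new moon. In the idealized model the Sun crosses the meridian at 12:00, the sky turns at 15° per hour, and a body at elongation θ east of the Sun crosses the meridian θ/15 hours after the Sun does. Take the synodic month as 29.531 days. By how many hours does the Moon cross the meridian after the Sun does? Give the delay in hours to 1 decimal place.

6.5 h

Phase angle: θ = 360°·(8 d)/(29.531 d) = 97.5°.
At 15° of sky rotation per hour, 97.5° corresponds to a 6.50 h lag.
So the Moon crosses the meridian 6.50 h after the Sun.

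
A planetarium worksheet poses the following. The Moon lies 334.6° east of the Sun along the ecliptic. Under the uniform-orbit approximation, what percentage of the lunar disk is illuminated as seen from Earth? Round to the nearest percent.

5%

Half-versine of 334.6°: (1 − 0.903)/2 = 0.048, i.e. 5%.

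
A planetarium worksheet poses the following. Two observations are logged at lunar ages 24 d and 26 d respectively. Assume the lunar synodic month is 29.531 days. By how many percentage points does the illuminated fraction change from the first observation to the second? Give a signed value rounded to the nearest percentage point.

-17 percentage points

θ₁ = 360° × 24/29.531 = 292.6°, f₁ = (1 − cos θ₁)/2 = 0.308.
θ₂ = 360° × 26/29.531 = 317.0°, f₂ = (1 − cos θ₂)/2 = 0.135.
Change = f₂ − f₁ = -0.173 → -17 percentage points.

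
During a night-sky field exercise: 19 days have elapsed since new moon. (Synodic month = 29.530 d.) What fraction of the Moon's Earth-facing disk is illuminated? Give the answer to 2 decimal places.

Elongation θ = 360° × 19/29.530 ≈ 231.6°.
With cos θ = (-0.621), the lit fraction is (1 − (-0.621))/2 ≈ 0.810.

0.81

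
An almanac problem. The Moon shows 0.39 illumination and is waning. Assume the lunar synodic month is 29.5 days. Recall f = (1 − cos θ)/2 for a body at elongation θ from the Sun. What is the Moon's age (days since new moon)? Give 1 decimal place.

cos θ = 1 − 2f = 0.220, giving a principal value of 77.3°.
Since the Moon is past full (waning), take the reflex angle: θ = 360° − 77.3° = 282.7°.
That fraction of the synodic month is 282.7/360 × 29.5 d ≈ 23.17 d.

23.2 days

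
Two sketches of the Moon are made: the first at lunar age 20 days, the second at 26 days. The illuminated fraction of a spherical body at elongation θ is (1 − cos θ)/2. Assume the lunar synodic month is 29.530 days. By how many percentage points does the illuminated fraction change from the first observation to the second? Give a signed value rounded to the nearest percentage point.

-59 pp

θ₁ = 360° × 20/29.530 = 243.8°, f₁ = (1 − cos θ₁)/2 = 0.721.
θ₂ = 360° × 26/29.530 = 317.0°, f₂ = (1 − cos θ₂)/2 = 0.135.
Change = f₂ − f₁ = -0.586 → -59 percentage points.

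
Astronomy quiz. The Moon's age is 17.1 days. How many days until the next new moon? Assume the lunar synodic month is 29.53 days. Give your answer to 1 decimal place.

12.4 days

The next new moon completes the synodic month: 29.53 − 17.1 = 12.430 days.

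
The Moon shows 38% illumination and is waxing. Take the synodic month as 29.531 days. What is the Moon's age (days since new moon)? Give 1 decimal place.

6.2 days

Invert f = (1 − cos θ)/2 to get cos θ = 1 − 2(0.38) = 0.240, hence θ₀ = arccos 0.240 = 76.1°.
Waxing ⇒ before full, so θ = 76.1°.
At 360°/29.531 d per day, 76.1° corresponds to 6.24 days.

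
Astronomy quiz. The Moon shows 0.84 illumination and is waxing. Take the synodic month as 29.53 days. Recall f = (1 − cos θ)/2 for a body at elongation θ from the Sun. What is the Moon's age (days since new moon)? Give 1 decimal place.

10.9 days

From f = (1 − cos θ)/2: cos θ = 1 − 2×0.84 = -0.680; arccos → 132.8°.
Waxing ⇒ before full, so θ = 132.8°.
At 360°/29.53 d per day, 132.8° corresponds to 10.90 days.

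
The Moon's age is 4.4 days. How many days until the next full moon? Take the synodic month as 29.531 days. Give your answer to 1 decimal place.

Full moon is 0.5 of the way through the cycle: age 0.5 × 29.531 = 14.765 d.
So 10.365 days remain (14.765 − 4.4).

10.4 days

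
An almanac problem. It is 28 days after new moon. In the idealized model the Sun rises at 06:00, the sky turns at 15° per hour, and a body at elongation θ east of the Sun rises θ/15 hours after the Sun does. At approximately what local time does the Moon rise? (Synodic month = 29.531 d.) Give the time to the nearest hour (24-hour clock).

05:00

The Moon has covered 28/29.531 of its cycle, so θ ≈ 360° × 28/29.531 = 341.3°.
At 15° of sky rotation per hour, 341.3° corresponds to a 22.76 h lag.
06:00 + 22.76 h ≈ 04:45 → 05:00 to the nearest hour.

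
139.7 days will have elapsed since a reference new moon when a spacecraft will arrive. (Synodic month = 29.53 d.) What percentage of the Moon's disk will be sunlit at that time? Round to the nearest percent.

139.7 d spans 4 complete synodic months (4 × 29.53 = 118.12 d) plus 21.58 d.
The Moon has covered 21.58/29.53 of its cycle, so θ ≈ 360° × 21.58/29.53 = 263.1°.
With cos θ = (-0.120), the lit fraction is (1 − (-0.120))/2 ≈ 0.560, so 56%.

56%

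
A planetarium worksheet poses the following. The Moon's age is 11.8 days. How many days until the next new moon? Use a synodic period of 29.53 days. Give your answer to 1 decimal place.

One full lunation from the last new moon is 29.53 d; remaining = 29.53 − 11.8 = 17.730 d.

17.7 days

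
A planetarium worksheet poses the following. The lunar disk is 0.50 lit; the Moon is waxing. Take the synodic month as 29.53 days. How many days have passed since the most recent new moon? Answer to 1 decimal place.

cos θ = 1 − 2f = 0.000, giving a principal value of 90.0°.
The Moon is waxing (0°–180°), so θ = 90.0° directly.
Age = 29.53 × 90.0°/360° ≈ 7.38 days.

7.4 days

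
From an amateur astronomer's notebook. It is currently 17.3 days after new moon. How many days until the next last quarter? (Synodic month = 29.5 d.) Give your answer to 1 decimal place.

Last quarter occurs at elongation 270°, i.e. at age 29.5 × 270/360 = 22.125 d.
So 4.825 days remain (22.125 − 17.3).

4.8 days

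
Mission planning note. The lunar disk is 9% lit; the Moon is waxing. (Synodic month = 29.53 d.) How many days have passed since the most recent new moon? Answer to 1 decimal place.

cos θ = 1 − 2f = 0.820, giving a principal value of 34.9°.
The Moon is waxing (0°–180°), so θ = 34.9° directly.
Age = 29.53 × 34.9°/360° ≈ 2.86 days.

2.9 days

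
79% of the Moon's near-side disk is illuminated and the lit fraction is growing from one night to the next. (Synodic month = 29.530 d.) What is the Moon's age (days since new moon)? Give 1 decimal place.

cos θ = 1 − 2f = -0.580, giving a principal value of 125.5°.
Before full moon the principal value applies: θ = 125.5°.
Age = 29.530 × 125.5°/360° ≈ 10.29 days.

10.3 days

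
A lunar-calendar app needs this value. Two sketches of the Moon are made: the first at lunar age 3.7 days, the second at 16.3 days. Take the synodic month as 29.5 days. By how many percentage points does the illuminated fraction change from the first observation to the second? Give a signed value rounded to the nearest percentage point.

+83 percentage points

θ₁ = 360° × 3.7/29.5 = 45.2°, f₁ = (1 − cos θ₁)/2 = 0.147.
θ₂ = 360° × 16.3/29.5 = 198.9°, f₂ = (1 − cos θ₂)/2 = 0.973.
Change = f₂ − f₁ = +0.826 → +83 percentage points.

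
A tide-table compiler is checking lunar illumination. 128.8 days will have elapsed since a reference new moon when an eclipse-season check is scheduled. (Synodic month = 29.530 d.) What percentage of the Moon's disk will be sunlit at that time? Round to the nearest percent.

Reduce mod P: 128.8 − 4×29.530 = 10.68 d into the current lunation.
Phase angle: θ = 360°·(10.68 d)/(29.530 d) = 130.2°.
cos 130.2° = (-0.645), so f = (1 − (-0.645))/2 = 0.823, so 82%.

82%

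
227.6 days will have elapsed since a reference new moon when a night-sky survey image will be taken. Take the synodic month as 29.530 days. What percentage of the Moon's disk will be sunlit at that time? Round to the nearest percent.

63%

227.6/29.530 = 7.707 lunations, so 7 complete cycles and 20.89 d into the next.
The Moon has covered 20.89/29.530 of its cycle, so θ ≈ 360° × 20.89/29.530 = 254.7°.
cos 254.7° = (-0.264), so f = (1 − (-0.264))/2 = 0.632, so 63%.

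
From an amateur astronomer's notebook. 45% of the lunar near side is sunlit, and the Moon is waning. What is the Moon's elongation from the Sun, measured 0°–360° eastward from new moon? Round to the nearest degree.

cos θ = 1 − 2f = 0.100, giving a principal value of 84.3°.
A waning Moon lies in 180°–360°, so θ = 360° − 84.3° = 275.7°.

276°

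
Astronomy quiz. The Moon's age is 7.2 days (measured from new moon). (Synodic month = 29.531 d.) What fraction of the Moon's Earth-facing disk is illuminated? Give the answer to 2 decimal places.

0.48

Elongation θ = 360° × 7.2/29.531 ≈ 87.8°.
With cos θ = 0.039, the lit fraction is (1 − 0.039)/2 ≈ 0.481.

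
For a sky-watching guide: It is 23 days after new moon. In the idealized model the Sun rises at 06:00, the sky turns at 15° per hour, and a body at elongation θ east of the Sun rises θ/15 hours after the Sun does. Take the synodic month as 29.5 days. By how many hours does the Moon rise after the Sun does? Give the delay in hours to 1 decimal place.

Elongation θ = 360° × 23/29.5 ≈ 280.7°.
At 15° of sky rotation per hour, 280.7° corresponds to a 18.71 h lag.
So the Moon rises 18.71 h after the Sun.

18.7 h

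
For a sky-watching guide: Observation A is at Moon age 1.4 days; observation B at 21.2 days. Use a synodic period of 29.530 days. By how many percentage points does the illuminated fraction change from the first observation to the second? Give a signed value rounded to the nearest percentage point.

θ₁ = 360° × 1.4/29.530 = 17.1°, f₁ = (1 − cos θ₁)/2 = 0.022.
θ₂ = 360° × 21.2/29.530 = 258.4°, f₂ = (1 − cos θ₂)/2 = 0.600.
Change = f₂ − f₁ = +0.578 → +58 percentage points.

+58 pp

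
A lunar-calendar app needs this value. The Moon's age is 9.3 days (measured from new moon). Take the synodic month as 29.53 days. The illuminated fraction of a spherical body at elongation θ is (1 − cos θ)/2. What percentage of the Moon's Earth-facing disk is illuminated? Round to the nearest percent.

The Moon has covered 9.3/29.53 of its cycle, so θ ≈ 360° × 9.3/29.53 = 113.4°.
With cos θ = (-0.397), the lit fraction is (1 − (-0.397))/2 ≈ 0.698, so 70%.

70%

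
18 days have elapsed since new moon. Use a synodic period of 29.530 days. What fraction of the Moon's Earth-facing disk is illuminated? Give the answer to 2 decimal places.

0.89

Phase angle: θ = 360°·(18 d)/(29.530 d) = 219.4°.
With cos θ = (-0.772), the lit fraction is (1 − (-0.772))/2 ≈ 0.886.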